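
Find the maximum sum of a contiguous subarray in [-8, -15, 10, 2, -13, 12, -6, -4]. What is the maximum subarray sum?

Using Kadane's algorithm on [-8, -15, 10, 2, -13, 12, -6, -4]:

Scanning through the array:
Position 1 (value -15): max_ending_here = -15, max_so_far = -8
Position 2 (value 10): max_ending_here = 10, max_so_far = 10
Position 3 (value 2): max_ending_here = 12, max_so_far = 12
Position 4 (value -13): max_ending_here = -1, max_so_far = 12
Position 5 (value 12): max_ending_here = 12, max_so_far = 12
Position 6 (value -6): max_ending_here = 6, max_so_far = 12
Position 7 (value -4): max_ending_here = 2, max_so_far = 12

Maximum subarray: [10, 2]
Maximum sum: 12

The maximum subarray is [10, 2] with sum 12. This subarray runs from index 2 to index 3.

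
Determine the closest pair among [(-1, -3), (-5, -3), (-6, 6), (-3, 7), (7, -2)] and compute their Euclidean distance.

Computing all pairwise distances among 5 points:

d((-1, -3), (-5, -3)) = 4.0
d((-1, -3), (-6, 6)) = 10.2956
d((-1, -3), (-3, 7)) = 10.198
d((-1, -3), (7, -2)) = 8.0623
d((-5, -3), (-6, 6)) = 9.0554
d((-5, -3), (-3, 7)) = 10.198
d((-5, -3), (7, -2)) = 12.0416
d((-6, 6), (-3, 7)) = 3.1623 <-- minimum
d((-6, 6), (7, -2)) = 15.2643
d((-3, 7), (7, -2)) = 13.4536

Closest pair: (-6, 6) and (-3, 7) with distance 3.1623

The closest pair is (-6, 6) and (-3, 7) with Euclidean distance 3.1623. For 5 points, brute-force pairwise comparison is shown above. For large n, the divide-and-conquer algorithm (sort by x, recurse on halves, check the dividing strip) achieves O(n log n).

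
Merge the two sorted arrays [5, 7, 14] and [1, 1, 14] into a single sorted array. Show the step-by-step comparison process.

Merging process:

Compare 5 vs 1: take 1 from right. Merged: [1]
Compare 5 vs 1: take 1 from right. Merged: [1, 1]
Compare 5 vs 14: take 5 from left. Merged: [1, 1, 5]
Compare 7 vs 14: take 7 from left. Merged: [1, 1, 5, 7]
Compare 14 vs 14: take 14 from left. Merged: [1, 1, 5, 7, 14]
Append remaining from right: [14]. Merged: [1, 1, 5, 7, 14, 14]

Final merged array: [1, 1, 5, 7, 14, 14]
Total comparisons: 5

The merged array is [1, 1, 5, 7, 14, 14], requiring 5 comparisons. The merge step runs in O(n) time where n is the total number of elements.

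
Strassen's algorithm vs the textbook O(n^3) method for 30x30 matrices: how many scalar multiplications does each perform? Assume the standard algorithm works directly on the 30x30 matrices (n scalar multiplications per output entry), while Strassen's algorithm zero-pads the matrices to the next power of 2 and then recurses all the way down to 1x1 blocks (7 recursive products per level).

Matrix multiplication for 30x30 matrices:

Strassen's algorithm requires power-of-2 dimensions. Pad 30x30 to 32x32 (next power of 2).

Standard algorithm: 30^3 = 27000 multiplications
Strassen's algorithm: 7^(log2(32)) = 7^5 = 16807 multiplications
Savings: 27000 - 16807 = 10193 multiplications

Standard: 27000 multiplications (30^3). Strassen: 16807 multiplications (7^5, after padding to 32x32). Strassen reduces 8 recursive multiplications to 7 at each level.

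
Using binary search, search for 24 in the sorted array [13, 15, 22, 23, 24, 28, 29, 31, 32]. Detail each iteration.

Binary search for 24 in [13, 15, 22, 23, 24, 28, 29, 31, 32]:

lo=0, hi=8, mid=4, arr[mid]=24 -> Found target at index 4!

Binary search finds 24 at index 4 after 1 comparisons. The search repeatedly halves the search space by comparing with the middle element.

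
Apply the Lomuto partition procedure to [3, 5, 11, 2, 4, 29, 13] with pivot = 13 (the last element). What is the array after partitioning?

Lomuto partition with pivot = 13:

Initial array: [3, 5, 11, 2, 4, 29, 13]

arr[0]=3 <= 13: swap with position 0, array becomes [3, 5, 11, 2, 4, 29, 13]
arr[1]=5 <= 13: swap with position 1, array becomes [3, 5, 11, 2, 4, 29, 13]
arr[2]=11 <= 13: swap with position 2, array becomes [3, 5, 11, 2, 4, 29, 13]
arr[3]=2 <= 13: swap with position 3, array becomes [3, 5, 11, 2, 4, 29, 13]
arr[4]=4 <= 13: swap with position 4, array becomes [3, 5, 11, 2, 4, 29, 13]
arr[5]=29 > 13: no swap

Place pivot at position 5: [3, 5, 11, 2, 4, 13, 29]
Pivot position: 5

After partitioning with pivot 13, the array becomes [3, 5, 11, 2, 4, 13, 29]. The pivot is placed at index 5. All elements to the left of the pivot are <= 13, and all elements to the right are > 13.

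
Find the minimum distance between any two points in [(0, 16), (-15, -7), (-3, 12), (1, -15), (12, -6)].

Computing all pairwise distances among 5 points:

d((0, 16), (-15, -7)) = 27.4591
d((0, 16), (-3, 12)) = 5.0 <-- minimum
d((0, 16), (1, -15)) = 31.0161
d((0, 16), (12, -6)) = 25.0599
d((-15, -7), (-3, 12)) = 22.4722
d((-15, -7), (1, -15)) = 17.8885
d((-15, -7), (12, -6)) = 27.0185
d((-3, 12), (1, -15)) = 27.2947
d((-3, 12), (12, -6)) = 23.4307
d((1, -15), (12, -6)) = 14.2127

Closest pair: (0, 16) and (-3, 12) with distance 5.0

The closest pair is (0, 16) and (-3, 12) with Euclidean distance 5.0. For 5 points, brute-force pairwise comparison is shown above. For large n, the divide-and-conquer algorithm (sort by x, recurse on halves, check the dividing strip) achieves O(n log n).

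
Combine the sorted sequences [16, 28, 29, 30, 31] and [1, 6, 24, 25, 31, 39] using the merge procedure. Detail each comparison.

Merging process:

Compare 16 vs 1: take 1 from right. Merged: [1]
Compare 16 vs 6: take 6 from right. Merged: [1, 6]
Compare 16 vs 24: take 16 from left. Merged: [1, 6, 16]
Compare 28 vs 24: take 24 from right. Merged: [1, 6, 16, 24]
Compare 28 vs 25: take 25 from right. Merged: [1, 6, 16, 24, 25]
Compare 28 vs 31: take 28 from left. Merged: [1, 6, 16, 24, 25, 28]
Compare 29 vs 31: take 29 from left. Merged: [1, 6, 16, 24, 25, 28, 29]
Compare 30 vs 31: take 30 from left. Merged: [1, 6, 16, 24, 25, 28, 29, 30]
Compare 31 vs 31: take 31 from left. Merged: [1, 6, 16, 24, 25, 28, 29, 30, 31]
Append remaining from right: [31, 39]. Merged: [1, 6, 16, 24, 25, 28, 29, 30, 31, 31, 39]

Final merged array: [1, 6, 16, 24, 25, 28, 29, 30, 31, 31, 39]
Total comparisons: 9

The merged array is [1, 6, 16, 24, 25, 28, 29, 30, 31, 31, 39], requiring 9 comparisons. The merge step runs in O(n) time where n is the total number of elements.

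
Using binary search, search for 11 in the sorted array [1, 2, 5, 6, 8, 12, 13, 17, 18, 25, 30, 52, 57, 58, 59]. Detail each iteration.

Binary search for 11 in [1, 2, 5, 6, 8, 12, 13, 17, 18, 25, 30, 52, 57, 58, 59]:

lo=0, hi=14, mid=7, arr[mid]=17 -> 17 > 11, search left half
lo=0, hi=6, mid=3, arr[mid]=6 -> 6 < 11, search right half
lo=4, hi=6, mid=5, arr[mid]=12 -> 12 > 11, search left half
lo=4, hi=4, mid=4, arr[mid]=8 -> 8 < 11, search right half
lo=5 > hi=4, target 11 not found

Binary search determines that 11 is not in the array after 4 comparisons. The search space was exhausted without finding the target.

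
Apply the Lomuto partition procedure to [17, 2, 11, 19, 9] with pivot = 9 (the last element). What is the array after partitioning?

Lomuto partition with pivot = 9:

Initial array: [17, 2, 11, 19, 9]

arr[0]=17 > 9: no swap
arr[1]=2 <= 9: swap with position 0, array becomes [2, 17, 11, 19, 9]
arr[2]=11 > 9: no swap
arr[3]=19 > 9: no swap

Place pivot at position 1: [2, 9, 11, 19, 17]
Pivot position: 1

After partitioning with pivot 9, the array becomes [2, 9, 11, 19, 17]. The pivot is placed at index 1. All elements to the left of the pivot are <= 9, and all elements to the right are > 9.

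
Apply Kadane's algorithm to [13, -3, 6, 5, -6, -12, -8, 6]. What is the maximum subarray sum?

Using Kadane's algorithm on [13, -3, 6, 5, -6, -12, -8, 6]:

Scanning through the array:
Position 1 (value -3): max_ending_here = 10, max_so_far = 13
Position 2 (value 6): max_ending_here = 16, max_so_far = 16
Position 3 (value 5): max_ending_here = 21, max_so_far = 21
Position 4 (value -6): max_ending_here = 15, max_so_far = 21
Position 5 (value -12): max_ending_here = 3, max_so_far = 21
Position 6 (value -8): max_ending_here = -5, max_so_far = 21
Position 7 (value 6): max_ending_here = 6, max_so_far = 21

Maximum subarray: [13, -3, 6, 5]
Maximum sum: 21

The maximum subarray is [13, -3, 6, 5] with sum 21. This subarray runs from index 0 to index 3.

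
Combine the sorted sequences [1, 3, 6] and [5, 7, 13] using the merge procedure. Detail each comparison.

Merging process:

Compare 1 vs 5: take 1 from left. Merged: [1]
Compare 3 vs 5: take 3 from left. Merged: [1, 3]
Compare 6 vs 5: take 5 from right. Merged: [1, 3, 5]
Compare 6 vs 7: take 6 from left. Merged: [1, 3, 5, 6]
Append remaining from right: [7, 13]. Merged: [1, 3, 5, 6, 7, 13]

Final merged array: [1, 3, 5, 6, 7, 13]
Total comparisons: 4

The merged array is [1, 3, 5, 6, 7, 13], requiring 4 comparisons. The merge step runs in O(n) time where n is the total number of elements.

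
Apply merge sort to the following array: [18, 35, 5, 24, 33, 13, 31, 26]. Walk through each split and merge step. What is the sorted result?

Merge sort trace:

Split: [18, 35, 5, 24, 33, 13, 31, 26] -> [18, 35, 5, 24] and [33, 13, 31, 26]
  Split: [18, 35, 5, 24] -> [18, 35] and [5, 24]
    Split: [18, 35] -> [18] and [35]
    Merge: [18] + [35] -> [18, 35]
    Split: [5, 24] -> [5] and [24]
    Merge: [5] + [24] -> [5, 24]
  Merge: [18, 35] + [5, 24] -> [5, 18, 24, 35]
  Split: [33, 13, 31, 26] -> [33, 13] and [31, 26]
    Split: [33, 13] -> [33] and [13]
    Merge: [33] + [13] -> [13, 33]
    Split: [31, 26] -> [31] and [26]
    Merge: [31] + [26] -> [26, 31]
  Merge: [13, 33] + [26, 31] -> [13, 26, 31, 33]
Merge: [5, 18, 24, 35] + [13, 26, 31, 33] -> [5, 13, 18, 24, 26, 31, 33, 35]

Final sorted array: [5, 13, 18, 24, 26, 31, 33, 35]

The merge sort proceeds by recursively splitting the array and merging sorted halves.
After all merges, the sorted array is [5, 13, 18, 24, 26, 31, 33, 35].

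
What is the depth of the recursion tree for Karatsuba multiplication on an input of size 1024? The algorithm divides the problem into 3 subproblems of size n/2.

For divide and conquer with division factor 2:

Problem sizes at each level:
Level 0: 1024
Level 1: 512
Level 2: 256
Level 3: 128
Level 4: 64
Level 5: 32
Level 6: 16
Level 7: 8
Level 8: 4
Level 9: 2
Level 10: 1

The root is level 0 and the size-1 base case is level 10 (the tree spans levels 0 through 10, i.e. 11 levels counting the root), so the depth is the number of divisions: log_2(1024) = 10

The recursion tree depth is log_2(1024) = 10. At each level, the problem size is divided by 2, so it takes 10 divisions to reduce to a base case of size 1. The algorithm makes 3 recursive calls at each level.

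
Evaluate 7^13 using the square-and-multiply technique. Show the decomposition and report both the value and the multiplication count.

Computing 7^13 by squaring (build up from 7^1; each line after the first costs one multiplication):

7^1 = 7
7^2 = (7^1)^2 = 7^2 = 49
7^3 = 7 * 7^2 = 7 * 49 = 343
7^6 = (7^3)^2 = 343^2 = 117649
7^12 = (7^6)^2 = 117649^2 = 13841287201
7^13 = 7 * 7^12 = 7 * 13841287201 = 96889010407

Result: 96889010407
Multiplications needed: 5 (5 lines after 7^1)

7^13 = 96889010407. Using exponentiation by squaring, this requires 5 multiplications. The key idea: if the exponent is even, square the half-power; if odd, multiply by the base once.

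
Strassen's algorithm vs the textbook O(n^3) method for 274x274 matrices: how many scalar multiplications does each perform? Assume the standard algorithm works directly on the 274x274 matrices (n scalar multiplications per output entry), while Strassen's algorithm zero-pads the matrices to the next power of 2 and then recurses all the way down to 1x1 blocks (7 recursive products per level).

Matrix multiplication for 274x274 matrices:

Strassen's algorithm requires power-of-2 dimensions. Pad 274x274 to 512x512 (next power of 2).

Standard algorithm: 274^3 = 20570824 multiplications
Strassen's algorithm: 7^(log2(512)) = 7^9 = 40353607 multiplications
Difference: 20570824 - 40353607 = -19782783 (Strassen uses MORE here due to padding overhead — for small or just-over-power-of-2 n, padding can outweigh the per-level savings)

Standard: 20570824 multiplications (274^3). Strassen: 40353607 multiplications (7^9, after padding to 512x512). Strassen reduces 8 recursive multiplications to 7 at each level.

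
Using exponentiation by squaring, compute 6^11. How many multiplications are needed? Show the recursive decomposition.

Computing 6^11 by squaring (build up from 6^1; each line after the first costs one multiplication):

6^1 = 6
6^2 = (6^1)^2 = 6^2 = 36
6^4 = (6^2)^2 = 36^2 = 1296
6^5 = 6 * 6^4 = 6 * 1296 = 7776
6^10 = (6^5)^2 = 7776^2 = 60466176
6^11 = 6 * 6^10 = 6 * 60466176 = 362797056

Result: 362797056
Multiplications needed: 5 (5 lines after 6^1)

6^11 = 362797056. Using exponentiation by squaring, this requires 5 multiplications. The key idea: if the exponent is even, square the half-power; if odd, multiply by the base once.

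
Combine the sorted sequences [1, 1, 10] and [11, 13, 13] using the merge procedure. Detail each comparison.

Merging process:

Compare 1 vs 11: take 1 from left. Merged: [1]
Compare 1 vs 11: take 1 from left. Merged: [1, 1]
Compare 10 vs 11: take 10 from left. Merged: [1, 1, 10]
Append remaining from right: [11, 13, 13]. Merged: [1, 1, 10, 11, 13, 13]

Final merged array: [1, 1, 10, 11, 13, 13]
Total comparisons: 3

The merged array is [1, 1, 10, 11, 13, 13], requiring 3 comparisons. The merge step runs in O(n) time where n is the total number of elements.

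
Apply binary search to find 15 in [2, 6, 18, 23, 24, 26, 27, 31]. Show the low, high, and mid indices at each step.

Binary search for 15 in [2, 6, 18, 23, 24, 26, 27, 31]:

lo=0, hi=7, mid=3, arr[mid]=23 -> 23 > 15, search left half
lo=0, hi=2, mid=1, arr[mid]=6 -> 6 < 15, search right half
lo=2, hi=2, mid=2, arr[mid]=18 -> 18 > 15, search left half
lo=2 > hi=1, target 15 not found

Binary search determines that 15 is not in the array after 3 comparisons. The search space was exhausted without finding the target.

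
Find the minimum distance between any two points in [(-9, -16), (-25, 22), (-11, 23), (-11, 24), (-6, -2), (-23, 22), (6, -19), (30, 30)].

Computing all pairwise distances among 8 points:

d((-9, -16), (-25, 22)) = 41.2311
d((-9, -16), (-11, 23)) = 39.0512
d((-9, -16), (-11, 24)) = 40.05
d((-9, -16), (-6, -2)) = 14.3178
d((-9, -16), (-23, 22)) = 40.4969
d((-9, -16), (6, -19)) = 15.2971
d((-9, -16), (30, 30)) = 60.3075
d((-25, 22), (-11, 23)) = 14.0357
d((-25, 22), (-11, 24)) = 14.1421
d((-25, 22), (-6, -2)) = 30.6105
d((-25, 22), (-23, 22)) = 2.0
d((-25, 22), (6, -19)) = 51.4004
d((-25, 22), (30, 30)) = 55.5788
d((-11, 23), (-11, 24)) = 1.0 <-- minimum
d((-11, 23), (-6, -2)) = 25.4951
d((-11, 23), (-23, 22)) = 12.0416
d((-11, 23), (6, -19)) = 45.31
d((-11, 23), (30, 30)) = 41.5933
d((-11, 24), (-6, -2)) = 26.4764
d((-11, 24), (-23, 22)) = 12.1655
d((-11, 24), (6, -19)) = 46.2385
d((-11, 24), (30, 30)) = 41.4367
d((-6, -2), (-23, 22)) = 29.4109
d((-6, -2), (6, -19)) = 20.8087
d((-6, -2), (30, 30)) = 48.1664
d((-23, 22), (6, -19)) = 50.2195
d((-23, 22), (30, 30)) = 53.6004
d((6, -19), (30, 30)) = 54.5619

Closest pair: (-11, 23) and (-11, 24) with distance 1.0

The closest pair is (-11, 23) and (-11, 24) with Euclidean distance 1.0. For 8 points, brute-force pairwise comparison is shown above. For large n, the divide-and-conquer algorithm (sort by x, recurse on halves, check the dividing strip) achieves O(n log n).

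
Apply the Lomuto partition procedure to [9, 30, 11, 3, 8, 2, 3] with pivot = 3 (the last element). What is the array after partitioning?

Lomuto partition with pivot = 3:

Initial array: [9, 30, 11, 3, 8, 2, 3]

arr[0]=9 > 3: no swap
arr[1]=30 > 3: no swap
arr[2]=11 > 3: no swap
arr[3]=3 <= 3: swap with position 0, array becomes [3, 30, 11, 9, 8, 2, 3]
arr[4]=8 > 3: no swap
arr[5]=2 <= 3: swap with position 1, array becomes [3, 2, 11, 9, 8, 30, 3]

Place pivot at position 2: [3, 2, 3, 9, 8, 30, 11]
Pivot position: 2

After partitioning with pivot 3, the array becomes [3, 2, 3, 9, 8, 30, 11]. The pivot is placed at index 2. All elements to the left of the pivot are <= 3, and all elements to the right are > 3.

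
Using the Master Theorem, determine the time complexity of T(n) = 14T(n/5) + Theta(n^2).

Master Theorem for T(n) = 14T(n/5) + O(n^2):

a = 14, b = 5, c = 2
log_b(a) = log_5(14) = 1.6397

Case 3: c = 2 > log_5(14) = 1.6397
T(n) = O(n^2) = O(n^2)

For T(n) = 14T(n/5) + O(n^2): log_5(14) = 1.6397. This is Case 3 of the Master Theorem (c > log_b(a), work dominated by root), giving O(n^2).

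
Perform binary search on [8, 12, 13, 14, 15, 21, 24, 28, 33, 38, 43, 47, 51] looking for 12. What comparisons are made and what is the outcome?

Binary search for 12 in [8, 12, 13, 14, 15, 21, 24, 28, 33, 38, 43, 47, 51]:

lo=0, hi=12, mid=6, arr[mid]=24 -> 24 > 12, search left half
lo=0, hi=5, mid=2, arr[mid]=13 -> 13 > 12, search left half
lo=0, hi=1, mid=0, arr[mid]=8 -> 8 < 12, search right half
lo=1, hi=1, mid=1, arr[mid]=12 -> Found target at index 1!

Binary search finds 12 at index 1 after 4 comparisons. The search repeatedly halves the search space by comparing with the middle element.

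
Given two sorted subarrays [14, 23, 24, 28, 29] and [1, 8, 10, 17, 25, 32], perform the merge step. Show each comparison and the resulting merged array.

Merging process:

Compare 14 vs 1: take 1 from right. Merged: [1]
Compare 14 vs 8: take 8 from right. Merged: [1, 8]
Compare 14 vs 10: take 10 from right. Merged: [1, 8, 10]
Compare 14 vs 17: take 14 from left. Merged: [1, 8, 10, 14]
Compare 23 vs 17: take 17 from right. Merged: [1, 8, 10, 14, 17]
Compare 23 vs 25: take 23 from left. Merged: [1, 8, 10, 14, 17, 23]
Compare 24 vs 25: take 24 from left. Merged: [1, 8, 10, 14, 17, 23, 24]
Compare 28 vs 25: take 25 from right. Merged: [1, 8, 10, 14, 17, 23, 24, 25]
Compare 28 vs 32: take 28 from left. Merged: [1, 8, 10, 14, 17, 23, 24, 25, 28]
Compare 29 vs 32: take 29 from left. Merged: [1, 8, 10, 14, 17, 23, 24, 25, 28, 29]
Append remaining from right: [32]. Merged: [1, 8, 10, 14, 17, 23, 24, 25, 28, 29, 32]

Final merged array: [1, 8, 10, 14, 17, 23, 24, 25, 28, 29, 32]
Total comparisons: 10

The merged array is [1, 8, 10, 14, 17, 23, 24, 25, 28, 29, 32], requiring 10 comparisons. The merge step runs in O(n) time where n is the total number of elements.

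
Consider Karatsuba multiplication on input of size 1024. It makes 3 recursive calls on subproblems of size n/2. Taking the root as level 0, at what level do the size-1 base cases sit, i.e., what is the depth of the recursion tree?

For divide and conquer with division factor 2:

Problem sizes at each level:
Level 0: 1024
Level 1: 512
Level 2: 256
Level 3: 128
Level 4: 64
Level 5: 32
Level 6: 16
Level 7: 8
Level 8: 4
Level 9: 2
Level 10: 1

The root is level 0 and the size-1 base case is level 10 (the tree spans levels 0 through 10, i.e. 11 levels counting the root), so the depth is the number of divisions: log_2(1024) = 10

The recursion tree depth is log_2(1024) = 10. At each level, the problem size is divided by 2, so it takes 10 divisions to reduce to a base case of size 1. The algorithm makes 3 recursive calls at each level.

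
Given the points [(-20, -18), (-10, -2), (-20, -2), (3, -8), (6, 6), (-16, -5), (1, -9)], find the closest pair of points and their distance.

Computing all pairwise distances among 7 points:

d((-20, -18), (-10, -2)) = 18.868
d((-20, -18), (-20, -2)) = 16.0
d((-20, -18), (3, -8)) = 25.0799
d((-20, -18), (6, 6)) = 35.3836
d((-20, -18), (-16, -5)) = 13.6015
d((-20, -18), (1, -9)) = 22.8473
d((-10, -2), (-20, -2)) = 10.0
d((-10, -2), (3, -8)) = 14.3178
d((-10, -2), (6, 6)) = 17.8885
d((-10, -2), (-16, -5)) = 6.7082
d((-10, -2), (1, -9)) = 13.0384
d((-20, -2), (3, -8)) = 23.7697
d((-20, -2), (6, 6)) = 27.2029
d((-20, -2), (-16, -5)) = 5.0
d((-20, -2), (1, -9)) = 22.1359
d((3, -8), (6, 6)) = 14.3178
d((3, -8), (-16, -5)) = 19.2354
d((3, -8), (1, -9)) = 2.2361 <-- minimum
d((6, 6), (-16, -5)) = 24.5967
d((6, 6), (1, -9)) = 15.8114
d((-16, -5), (1, -9)) = 17.4642

Closest pair: (3, -8) and (1, -9) with distance 2.2361

The closest pair is (3, -8) and (1, -9) with Euclidean distance 2.2361. For 7 points, brute-force pairwise comparison is shown above. For large n, the divide-and-conquer algorithm (sort by x, recurse on halves, check the dividing strip) achieves O(n log n).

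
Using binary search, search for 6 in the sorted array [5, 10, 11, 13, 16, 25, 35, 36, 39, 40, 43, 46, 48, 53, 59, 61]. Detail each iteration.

Binary search for 6 in [5, 10, 11, 13, 16, 25, 35, 36, 39, 40, 43, 46, 48, 53, 59, 61]:

lo=0, hi=15, mid=7, arr[mid]=36 -> 36 > 6, search left half
lo=0, hi=6, mid=3, arr[mid]=13 -> 13 > 6, search left half
lo=0, hi=2, mid=1, arr[mid]=10 -> 10 > 6, search left half
lo=0, hi=0, mid=0, arr[mid]=5 -> 5 < 6, search right half
lo=1 > hi=0, target 6 not found

Binary search determines that 6 is not in the array after 4 comparisons. The search space was exhausted without finding the target.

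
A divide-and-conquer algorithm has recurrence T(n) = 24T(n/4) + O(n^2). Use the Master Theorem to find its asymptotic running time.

Master Theorem for T(n) = 24T(n/4) + O(n^2):

a = 24, b = 4, c = 2
log_b(a) = log_4(24) = 2.2925

Case 1: c = 2 < log_4(24) = 2.2925
T(n) = O(n^(log_4 24))

For T(n) = 24T(n/4) + O(n^2): log_4(24) = 2.2925. This is Case 1 of the Master Theorem (c < log_b(a), work dominated by leaves), giving O(n^(log_4 24)).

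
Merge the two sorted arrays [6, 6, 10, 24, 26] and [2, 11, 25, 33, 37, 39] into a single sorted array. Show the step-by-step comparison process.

Merging process:

Compare 6 vs 2: take 2 from right. Merged: [2]
Compare 6 vs 11: take 6 from left. Merged: [2, 6]
Compare 6 vs 11: take 6 from left. Merged: [2, 6, 6]
Compare 10 vs 11: take 10 from left. Merged: [2, 6, 6, 10]
Compare 24 vs 11: take 11 from right. Merged: [2, 6, 6, 10, 11]
Compare 24 vs 25: take 24 from left. Merged: [2, 6, 6, 10, 11, 24]
Compare 26 vs 25: take 25 from right. Merged: [2, 6, 6, 10, 11, 24, 25]
Compare 26 vs 33: take 26 from left. Merged: [2, 6, 6, 10, 11, 24, 25, 26]
Append remaining from right: [33, 37, 39]. Merged: [2, 6, 6, 10, 11, 24, 25, 26, 33, 37, 39]

Final merged array: [2, 6, 6, 10, 11, 24, 25, 26, 33, 37, 39]
Total comparisons: 8

The merged array is [2, 6, 6, 10, 11, 24, 25, 26, 33, 37, 39], requiring 8 comparisons. The merge step runs in O(n) time where n is the total number of elements.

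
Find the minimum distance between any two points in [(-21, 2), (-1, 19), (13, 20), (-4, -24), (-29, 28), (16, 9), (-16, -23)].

Computing all pairwise distances among 7 points:

d((-21, 2), (-1, 19)) = 26.2488
d((-21, 2), (13, 20)) = 38.4708
d((-21, 2), (-4, -24)) = 31.0644
d((-21, 2), (-29, 28)) = 27.2029
d((-21, 2), (16, 9)) = 37.6563
d((-21, 2), (-16, -23)) = 25.4951
d((-1, 19), (13, 20)) = 14.0357
d((-1, 19), (-4, -24)) = 43.1045
d((-1, 19), (-29, 28)) = 29.4109
d((-1, 19), (16, 9)) = 19.7231
d((-1, 19), (-16, -23)) = 44.5982
d((13, 20), (-4, -24)) = 47.1699
d((13, 20), (-29, 28)) = 42.7551
d((13, 20), (16, 9)) = 11.4018 <-- minimum
d((13, 20), (-16, -23)) = 51.8652
d((-4, -24), (-29, 28)) = 57.6975
d((-4, -24), (16, 9)) = 38.5876
d((-4, -24), (-16, -23)) = 12.0416
d((-29, 28), (16, 9)) = 48.8467
d((-29, 28), (-16, -23)) = 52.6308
d((16, 9), (-16, -23)) = 45.2548

Closest pair: (13, 20) and (16, 9) with distance 11.4018

The closest pair is (13, 20) and (16, 9) with Euclidean distance 11.4018. For 7 points, brute-force pairwise comparison is shown above. For large n, the divide-and-conquer algorithm (sort by x, recurse on halves, check the dividing strip) achieves O(n log n).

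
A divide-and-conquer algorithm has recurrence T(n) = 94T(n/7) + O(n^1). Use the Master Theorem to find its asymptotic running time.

Master Theorem for T(n) = 94T(n/7) + O(n^1):

a = 94, b = 7, c = 1
log_b(a) = log_7(94) = 2.3348

Case 1: c = 1 < log_7(94) = 2.3348
T(n) = O(n^(log_7 94))

For T(n) = 94T(n/7) + O(n^1): log_7(94) = 2.3348. This is Case 1 of the Master Theorem (c < log_b(a), work dominated by leaves), giving O(n^(log_7 94)).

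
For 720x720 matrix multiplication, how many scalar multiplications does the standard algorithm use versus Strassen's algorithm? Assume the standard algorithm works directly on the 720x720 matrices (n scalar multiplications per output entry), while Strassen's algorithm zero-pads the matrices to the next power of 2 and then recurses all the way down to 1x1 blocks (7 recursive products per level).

Matrix multiplication for 720x720 matrices:

Strassen's algorithm requires power-of-2 dimensions. Pad 720x720 to 1024x1024 (next power of 2).

Standard algorithm: 720^3 = 373248000 multiplications
Strassen's algorithm: 7^(log2(1024)) = 7^10 = 282475249 multiplications
Savings: 373248000 - 282475249 = 90772751 multiplications

Standard: 373248000 multiplications (720^3). Strassen: 282475249 multiplications (7^10, after padding to 1024x1024). Strassen reduces 8 recursive multiplications to 7 at each level.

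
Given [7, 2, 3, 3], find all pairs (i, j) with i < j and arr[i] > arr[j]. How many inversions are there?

Finding inversions in [7, 2, 3, 3]:

(0, 1): arr[0]=7 > arr[1]=2
(0, 2): arr[0]=7 > arr[2]=3
(0, 3): arr[0]=7 > arr[3]=3

Total inversions: 3

The array has 3 inversion(s): (0,1), (0,2), (0,3). Each pair (i,j) satisfies i < j and arr[i] > arr[j].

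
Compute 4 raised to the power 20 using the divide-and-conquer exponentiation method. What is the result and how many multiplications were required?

Computing 4^20 by squaring (build up from 4^1; each line after the first costs one multiplication):

4^1 = 4
4^2 = (4^1)^2 = 4^2 = 16
4^4 = (4^2)^2 = 16^2 = 256
4^5 = 4 * 4^4 = 4 * 256 = 1024
4^10 = (4^5)^2 = 1024^2 = 1048576
4^20 = (4^10)^2 = 1048576^2 = 1099511627776

Result: 1099511627776
Multiplications needed: 5 (5 lines after 4^1)

4^20 = 1099511627776. Using exponentiation by squaring, this requires 5 multiplications. The key idea: if the exponent is even, square the half-power; if odd, multiply by the base once.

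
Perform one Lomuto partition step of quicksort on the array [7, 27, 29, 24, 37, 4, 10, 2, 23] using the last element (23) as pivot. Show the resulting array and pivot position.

Lomuto partition with pivot = 23:

Initial array: [7, 27, 29, 24, 37, 4, 10, 2, 23]

arr[0]=7 <= 23: swap with position 0, array becomes [7, 27, 29, 24, 37, 4, 10, 2, 23]
arr[1]=27 > 23: no swap
arr[2]=29 > 23: no swap
arr[3]=24 > 23: no swap
arr[4]=37 > 23: no swap
arr[5]=4 <= 23: swap with position 1, array becomes [7, 4, 29, 24, 37, 27, 10, 2, 23]
arr[6]=10 <= 23: swap with position 2, array becomes [7, 4, 10, 24, 37, 27, 29, 2, 23]
arr[7]=2 <= 23: swap with position 3, array becomes [7, 4, 10, 2, 37, 27, 29, 24, 23]

Place pivot at position 4: [7, 4, 10, 2, 23, 27, 29, 24, 37]
Pivot position: 4

After partitioning with pivot 23, the array becomes [7, 4, 10, 2, 23, 27, 29, 24, 37]. The pivot is placed at index 4. All elements to the left of the pivot are <= 23, and all elements to the right are > 23.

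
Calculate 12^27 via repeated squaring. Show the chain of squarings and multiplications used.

Computing 12^27 by squaring (build up from 12^1; each line after the first costs one multiplication):

12^1 = 12
12^2 = (12^1)^2 = 12^2 = 144
12^3 = 12 * 12^2 = 12 * 144 = 1728
12^6 = (12^3)^2 = 1728^2 = 2985984
12^12 = (12^6)^2 = 2985984^2 = 8916100448256
12^13 = 12 * 12^12 = 12 * 8916100448256 = 106993205379072
12^26 = (12^13)^2 = 106993205379072^2 = 11447545997288281555215581184
12^27 = 12 * 12^26 = 12 * 11447545997288281555215581184 = 137370551967459378662586974208

Result: 137370551967459378662586974208
Multiplications needed: 7 (7 lines after 12^1)

12^27 = 137370551967459378662586974208. Using exponentiation by squaring, this requires 7 multiplications. The key idea: if the exponent is even, square the half-power; if odd, multiply by the base once.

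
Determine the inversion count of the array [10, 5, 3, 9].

Finding inversions in [10, 5, 3, 9]:

(0, 1): arr[0]=10 > arr[1]=5
(0, 2): arr[0]=10 > arr[2]=3
(0, 3): arr[0]=10 > arr[3]=9
(1, 2): arr[1]=5 > arr[2]=3

Total inversions: 4

The array has 4 inversion(s): (0,1), (0,2), (0,3), (1,2). Each pair (i,j) satisfies i < j and arr[i] > arr[j].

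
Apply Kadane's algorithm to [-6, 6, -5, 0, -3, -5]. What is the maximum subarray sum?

Using Kadane's algorithm on [-6, 6, -5, 0, -3, -5]:

Scanning through the array:
Position 1 (value 6): max_ending_here = 6, max_so_far = 6
Position 2 (value -5): max_ending_here = 1, max_so_far = 6
Position 3 (value 0): max_ending_here = 1, max_so_far = 6
Position 4 (value -3): max_ending_here = -2, max_so_far = 6
Position 5 (value -5): max_ending_here = -5, max_so_far = 6

Maximum subarray: [6]
Maximum sum: 6

The maximum subarray is [6] with sum 6. This subarray runs from index 1 to index 1.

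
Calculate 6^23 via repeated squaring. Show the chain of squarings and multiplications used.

Computing 6^23 by squaring (build up from 6^1; each line after the first costs one multiplication):

6^1 = 6
6^2 = (6^1)^2 = 6^2 = 36
6^4 = (6^2)^2 = 36^2 = 1296
6^5 = 6 * 6^4 = 6 * 1296 = 7776
6^10 = (6^5)^2 = 7776^2 = 60466176
6^11 = 6 * 6^10 = 6 * 60466176 = 362797056
6^22 = (6^11)^2 = 362797056^2 = 131621703842267136
6^23 = 6 * 6^22 = 6 * 131621703842267136 = 789730223053602816

Result: 789730223053602816
Multiplications needed: 7 (7 lines after 6^1)

6^23 = 789730223053602816. Using exponentiation by squaring, this requires 7 multiplications. The key idea: if the exponent is even, square the half-power; if odd, multiply by the base once.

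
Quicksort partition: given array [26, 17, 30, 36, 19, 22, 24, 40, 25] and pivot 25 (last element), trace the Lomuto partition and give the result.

Lomuto partition with pivot = 25:

Initial array: [26, 17, 30, 36, 19, 22, 24, 40, 25]

arr[0]=26 > 25: no swap
arr[1]=17 <= 25: swap with position 0, array becomes [17, 26, 30, 36, 19, 22, 24, 40, 25]
arr[2]=30 > 25: no swap
arr[3]=36 > 25: no swap
arr[4]=19 <= 25: swap with position 1, array becomes [17, 19, 30, 36, 26, 22, 24, 40, 25]
arr[5]=22 <= 25: swap with position 2, array becomes [17, 19, 22, 36, 26, 30, 24, 40, 25]
arr[6]=24 <= 25: swap with position 3, array becomes [17, 19, 22, 24, 26, 30, 36, 40, 25]
arr[7]=40 > 25: no swap

Place pivot at position 4: [17, 19, 22, 24, 25, 30, 36, 40, 26]
Pivot position: 4

After partitioning with pivot 25, the array becomes [17, 19, 22, 24, 25, 30, 36, 40, 26]. The pivot is placed at index 4. All elements to the left of the pivot are <= 25, and all elements to the right are > 25.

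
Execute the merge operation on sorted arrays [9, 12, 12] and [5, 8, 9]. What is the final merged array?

Merging process:

Compare 9 vs 5: take 5 from right. Merged: [5]
Compare 9 vs 8: take 8 from right. Merged: [5, 8]
Compare 9 vs 9: take 9 from left. Merged: [5, 8, 9]
Compare 12 vs 9: take 9 from right. Merged: [5, 8, 9, 9]
Append remaining from left: [12, 12]. Merged: [5, 8, 9, 9, 12, 12]

Final merged array: [5, 8, 9, 9, 12, 12]
Total comparisons: 4

The merged array is [5, 8, 9, 9, 12, 12], requiring 4 comparisons. The merge step runs in O(n) time where n is the total number of elements.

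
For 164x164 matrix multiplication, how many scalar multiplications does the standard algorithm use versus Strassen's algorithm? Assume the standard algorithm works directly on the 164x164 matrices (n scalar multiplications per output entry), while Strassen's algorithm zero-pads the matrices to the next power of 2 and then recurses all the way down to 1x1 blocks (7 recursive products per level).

Matrix multiplication for 164x164 matrices:

Strassen's algorithm requires power-of-2 dimensions. Pad 164x164 to 256x256 (next power of 2).

Standard algorithm: 164^3 = 4410944 multiplications
Strassen's algorithm: 7^(log2(256)) = 7^8 = 5764801 multiplications
Difference: 4410944 - 5764801 = -1353857 (Strassen uses MORE here due to padding overhead — for small or just-over-power-of-2 n, padding can outweigh the per-level savings)

Standard: 4410944 multiplications (164^3). Strassen: 5764801 multiplications (7^8, after padding to 256x256). Strassen reduces 8 recursive multiplications to 7 at each level.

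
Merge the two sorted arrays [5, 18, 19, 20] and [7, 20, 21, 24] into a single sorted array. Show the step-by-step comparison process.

Merging process:

Compare 5 vs 7: take 5 from left. Merged: [5]
Compare 18 vs 7: take 7 from right. Merged: [5, 7]
Compare 18 vs 20: take 18 from left. Merged: [5, 7, 18]
Compare 19 vs 20: take 19 from left. Merged: [5, 7, 18, 19]
Compare 20 vs 20: take 20 from left. Merged: [5, 7, 18, 19, 20]
Append remaining from right: [20, 21, 24]. Merged: [5, 7, 18, 19, 20, 20, 21, 24]

Final merged array: [5, 7, 18, 19, 20, 20, 21, 24]
Total comparisons: 5

The merged array is [5, 7, 18, 19, 20, 20, 21, 24], requiring 5 comparisons. The merge step runs in O(n) time where n is the total number of elements.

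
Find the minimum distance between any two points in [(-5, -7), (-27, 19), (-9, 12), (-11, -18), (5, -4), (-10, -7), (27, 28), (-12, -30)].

Computing all pairwise distances among 8 points:

d((-5, -7), (-27, 19)) = 34.0588
d((-5, -7), (-9, 12)) = 19.4165
d((-5, -7), (-11, -18)) = 12.53
d((-5, -7), (5, -4)) = 10.4403
d((-5, -7), (-10, -7)) = 5.0 <-- minimum
d((-5, -7), (27, 28)) = 47.4236
d((-5, -7), (-12, -30)) = 24.0416
d((-27, 19), (-9, 12)) = 19.3132
d((-27, 19), (-11, -18)) = 40.3113
d((-27, 19), (5, -4)) = 39.4081
d((-27, 19), (-10, -7)) = 31.0644
d((-27, 19), (27, 28)) = 54.7449
d((-27, 19), (-12, -30)) = 51.2445
d((-9, 12), (-11, -18)) = 30.0666
d((-9, 12), (5, -4)) = 21.2603
d((-9, 12), (-10, -7)) = 19.0263
d((-9, 12), (27, 28)) = 39.3954
d((-9, 12), (-12, -30)) = 42.107
d((-11, -18), (5, -4)) = 21.2603
d((-11, -18), (-10, -7)) = 11.0454
d((-11, -18), (27, 28)) = 59.6657
d((-11, -18), (-12, -30)) = 12.0416
d((5, -4), (-10, -7)) = 15.2971
d((5, -4), (27, 28)) = 38.833
d((5, -4), (-12, -30)) = 31.0644
d((-10, -7), (27, 28)) = 50.9313
d((-10, -7), (-12, -30)) = 23.0868
d((27, 28), (-12, -30)) = 69.8928

Closest pair: (-5, -7) and (-10, -7) with distance 5.0

The closest pair is (-5, -7) and (-10, -7) with Euclidean distance 5.0. For 8 points, brute-force pairwise comparison is shown above. For large n, the divide-and-conquer algorithm (sort by x, recurse on halves, check the dividing strip) achieves O(n log n).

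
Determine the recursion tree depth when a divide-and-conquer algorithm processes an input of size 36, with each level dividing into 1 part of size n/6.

For divide and conquer with division factor 6:

Problem sizes at each level:
Level 0: 36
Level 1: 6
Level 2: 1

The root is level 0 and the size-1 base case is level 2 (the tree spans levels 0 through 2, i.e. 3 levels counting the root), so the depth is the number of divisions: log_6(36) = 2

The recursion tree depth is log_6(36) = 2. At each level, the problem size is divided by 6, so it takes 2 divisions to reduce to a base case of size 1. The algorithm makes 1 recursive call at each level.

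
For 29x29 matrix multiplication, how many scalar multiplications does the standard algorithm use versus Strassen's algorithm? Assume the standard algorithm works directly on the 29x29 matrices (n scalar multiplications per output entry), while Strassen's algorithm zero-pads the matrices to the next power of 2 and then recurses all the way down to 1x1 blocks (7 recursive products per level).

Matrix multiplication for 29x29 matrices:

Strassen's algorithm requires power-of-2 dimensions. Pad 29x29 to 32x32 (next power of 2).

Standard algorithm: 29^3 = 24389 multiplications
Strassen's algorithm: 7^(log2(32)) = 7^5 = 16807 multiplications
Savings: 24389 - 16807 = 7582 multiplications

Standard: 24389 multiplications (29^3). Strassen: 16807 multiplications (7^5, after padding to 32x32). Strassen reduces 8 recursive multiplications to 7 at each level.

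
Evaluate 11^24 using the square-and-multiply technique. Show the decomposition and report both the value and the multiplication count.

Computing 11^24 by squaring (build up from 11^1; each line after the first costs one multiplication):

11^1 = 11
11^2 = (11^1)^2 = 11^2 = 121
11^3 = 11 * 11^2 = 11 * 121 = 1331
11^6 = (11^3)^2 = 1331^2 = 1771561
11^12 = (11^6)^2 = 1771561^2 = 3138428376721
11^24 = (11^12)^2 = 3138428376721^2 = 9849732675807611094711841

Result: 9849732675807611094711841
Multiplications needed: 5 (5 lines after 11^1)

11^24 = 9849732675807611094711841. Using exponentiation by squaring, this requires 5 multiplications. The key idea: if the exponent is even, square the half-power; if odd, multiply by the base once.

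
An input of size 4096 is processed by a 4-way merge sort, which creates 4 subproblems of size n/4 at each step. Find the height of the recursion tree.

For divide and conquer with division factor 4:

Problem sizes at each level:
Level 0: 4096
Level 1: 1024
Level 2: 256
Level 3: 64
Level 4: 16
Level 5: 4
Level 6: 1

The root is level 0 and the size-1 base case is level 6 (the tree spans levels 0 through 6, i.e. 7 levels counting the root), so the depth is the number of divisions: log_4(4096) = 6

The recursion tree depth is log_4(4096) = 6. At each level, the problem size is divided by 4, so it takes 6 divisions to reduce to a base case of size 1. The algorithm makes 4 recursive calls at each level.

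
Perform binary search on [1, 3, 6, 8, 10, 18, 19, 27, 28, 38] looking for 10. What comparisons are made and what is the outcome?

Binary search for 10 in [1, 3, 6, 8, 10, 18, 19, 27, 28, 38]:

lo=0, hi=9, mid=4, arr[mid]=10 -> Found target at index 4!

Binary search finds 10 at index 4 after 1 comparisons. The search repeatedly halves the search space by comparing with the middle element.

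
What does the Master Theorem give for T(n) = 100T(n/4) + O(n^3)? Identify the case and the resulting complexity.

Master Theorem for T(n) = 100T(n/4) + O(n^3):

a = 100, b = 4, c = 3
log_b(a) = log_4(100) = 3.3219

Case 1: c = 3 < log_4(100) = 3.3219
T(n) = O(n^(log_4 100))

For T(n) = 100T(n/4) + O(n^3): log_4(100) = 3.3219. This is Case 1 of the Master Theorem (c < log_b(a), work dominated by leaves), giving O(n^(log_4 100)).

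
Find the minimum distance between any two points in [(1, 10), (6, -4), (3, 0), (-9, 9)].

Computing all pairwise distances among 4 points:

d((1, 10), (6, -4)) = 14.8661
d((1, 10), (3, 0)) = 10.198
d((1, 10), (-9, 9)) = 10.0499
d((6, -4), (3, 0)) = 5.0 <-- minimum
d((6, -4), (-9, 9)) = 19.8494
d((3, 0), (-9, 9)) = 15.0

Closest pair: (6, -4) and (3, 0) with distance 5.0

The closest pair is (6, -4) and (3, 0) with Euclidean distance 5.0. For 4 points, brute-force pairwise comparison is shown above. For large n, the divide-and-conquer algorithm (sort by x, recurse on halves, check the dividing strip) achieves O(n log n).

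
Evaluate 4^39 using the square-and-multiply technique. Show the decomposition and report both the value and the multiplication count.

Computing 4^39 by squaring (build up from 4^1; each line after the first costs one multiplication):

4^1 = 4
4^2 = (4^1)^2 = 4^2 = 16
4^4 = (4^2)^2 = 16^2 = 256
4^8 = (4^4)^2 = 256^2 = 65536
4^9 = 4 * 4^8 = 4 * 65536 = 262144
4^18 = (4^9)^2 = 262144^2 = 68719476736
4^19 = 4 * 4^18 = 4 * 68719476736 = 274877906944
4^38 = (4^19)^2 = 274877906944^2 = 75557863725914323419136
4^39 = 4 * 4^38 = 4 * 75557863725914323419136 = 302231454903657293676544

Result: 302231454903657293676544
Multiplications needed: 8 (8 lines after 4^1)

4^39 = 302231454903657293676544. Using exponentiation by squaring, this requires 8 multiplications. The key idea: if the exponent is even, square the half-power; if odd, multiply by the base once.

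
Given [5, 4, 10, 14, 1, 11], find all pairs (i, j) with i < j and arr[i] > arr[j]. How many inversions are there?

Finding inversions in [5, 4, 10, 14, 1, 11]:

(0, 1): arr[0]=5 > arr[1]=4
(0, 4): arr[0]=5 > arr[4]=1
(1, 4): arr[1]=4 > arr[4]=1
(2, 4): arr[2]=10 > arr[4]=1
(3, 4): arr[3]=14 > arr[4]=1
(3, 5): arr[3]=14 > arr[5]=11

Total inversions: 6

The array has 6 inversion(s): (0,1), (0,4), (1,4), (2,4), (3,4), (3,5). Each pair (i,j) satisfies i < j and arr[i] > arr[j].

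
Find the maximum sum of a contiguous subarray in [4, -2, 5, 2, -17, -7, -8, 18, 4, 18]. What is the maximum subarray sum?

Using Kadane's algorithm on [4, -2, 5, 2, -17, -7, -8, 18, 4, 18]:

Scanning through the array:
Position 1 (value -2): max_ending_here = 2, max_so_far = 4
Position 2 (value 5): max_ending_here = 7, max_so_far = 7
Position 3 (value 2): max_ending_here = 9, max_so_far = 9
Position 4 (value -17): max_ending_here = -8, max_so_far = 9
Position 5 (value -7): max_ending_here = -7, max_so_far = 9
Position 6 (value -8): max_ending_here = -8, max_so_far = 9
Position 7 (value 18): max_ending_here = 18, max_so_far = 18
Position 8 (value 4): max_ending_here = 22, max_so_far = 22
Position 9 (value 18): max_ending_here = 40, max_so_far = 40

Maximum subarray: [18, 4, 18]
Maximum sum: 40

The maximum subarray is [18, 4, 18] with sum 40. This subarray runs from index 7 to index 9.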